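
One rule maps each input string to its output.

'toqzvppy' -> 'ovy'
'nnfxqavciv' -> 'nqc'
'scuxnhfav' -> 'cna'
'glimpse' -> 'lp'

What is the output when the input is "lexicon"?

The rule is to keep one character in every 3, starting at position 2 (positions 2nd, 5th, 8th, ...).
So "lexicon" becomes "ec".

ec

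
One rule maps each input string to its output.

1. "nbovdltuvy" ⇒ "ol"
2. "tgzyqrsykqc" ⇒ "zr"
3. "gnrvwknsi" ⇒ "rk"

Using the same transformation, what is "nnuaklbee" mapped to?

ul

The transformation: keep one character in every 3, starting at position 3 (positions 3rd, 6th, 9th, ...), then delete the last character.
Starting from "nnuaklbee": after the first operation, "ule"; after the second, "ul".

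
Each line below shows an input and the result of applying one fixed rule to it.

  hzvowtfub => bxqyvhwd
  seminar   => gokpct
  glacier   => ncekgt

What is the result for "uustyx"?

Looking at the pairs, the operation is to shift every letter 2 places forward in the alphabet (wrapping around), then delete the first character.
For "uustyx", step one produces "wwuvaz"; step two turns that into "wuvaz".
(Check on "hzvowtfub": → "jbxqyvhwd" → "bxqyvhwd" ✓)

wuvaz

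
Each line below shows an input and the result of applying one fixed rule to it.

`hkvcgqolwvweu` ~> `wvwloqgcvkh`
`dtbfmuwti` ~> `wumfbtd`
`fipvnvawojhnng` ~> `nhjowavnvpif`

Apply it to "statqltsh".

tlqtats

In each case the input is transformed by: delete the last 2 characters, then reverse the string.
Doing the same to "statqltsh": "tlqtats".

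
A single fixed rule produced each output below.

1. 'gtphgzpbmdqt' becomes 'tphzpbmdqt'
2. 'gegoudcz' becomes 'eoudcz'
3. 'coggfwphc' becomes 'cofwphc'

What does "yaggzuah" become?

yazuah

Looking at the pairs, the operation is to remove every "g".
Applying that to "yaggzuah" gives "yazuah".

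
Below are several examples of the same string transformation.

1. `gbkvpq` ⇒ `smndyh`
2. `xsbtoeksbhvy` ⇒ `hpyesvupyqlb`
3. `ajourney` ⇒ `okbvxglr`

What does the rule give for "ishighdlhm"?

The pattern: swap the front and back halves of the string, then shift every letter 3 places backward in the alphabet (wrapping around).
Applying both steps to "ishighdlhm": "hdlhmishig", then "eaiejfpefd".

eaiejfpefd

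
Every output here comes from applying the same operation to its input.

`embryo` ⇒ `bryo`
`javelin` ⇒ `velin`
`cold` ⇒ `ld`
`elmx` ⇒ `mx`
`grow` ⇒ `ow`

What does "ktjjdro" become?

jjdro

What's happening: delete the first 2 characters.
Applying that to "ktjjdro" gives "jjdro".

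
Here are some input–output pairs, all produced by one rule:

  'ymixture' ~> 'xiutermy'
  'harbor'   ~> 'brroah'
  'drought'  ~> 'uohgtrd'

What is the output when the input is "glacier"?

What's happening: swap each adjacent pair of characters (1↔2, 3↔4, ...), then move the first 2 characters to the end (rotate left by 2).
Applying that to "glacier" gives "caeirlg".
(Check on "harbor": → "ahbrro" → "brroah" ✓)

caeirlg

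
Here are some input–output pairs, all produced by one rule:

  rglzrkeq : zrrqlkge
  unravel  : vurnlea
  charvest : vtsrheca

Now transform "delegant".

What's happening: sort the characters into reverse alphabetical order.
For "delegant" the result is "tnlgeeda".

tnlgeeda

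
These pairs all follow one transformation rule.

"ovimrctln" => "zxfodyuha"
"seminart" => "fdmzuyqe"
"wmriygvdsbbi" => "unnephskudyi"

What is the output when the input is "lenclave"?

qhmxozqx

Rule — shift every letter 12 places forward in the alphabet (wrapping around), then reverse the string.
On "lenclave": the first step gives "xqzoxmhq", and the second then gives "qhmxozqx".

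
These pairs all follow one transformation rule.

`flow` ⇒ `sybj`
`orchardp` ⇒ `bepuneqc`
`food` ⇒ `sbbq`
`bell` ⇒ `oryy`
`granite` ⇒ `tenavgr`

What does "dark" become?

The rule is to shift every letter 13 places forward in the alphabet (wrapping around) — i.e. ROT13.
Applying that to "dark" gives "qnex".

qnex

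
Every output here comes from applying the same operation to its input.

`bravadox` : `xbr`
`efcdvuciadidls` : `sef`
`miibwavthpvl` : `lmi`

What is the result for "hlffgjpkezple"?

ehl

The rule is to move the first 2 characters to the end (rotate left by 2), then keep only the last 3 characters.
On "hlffgjpkezple": the first step gives "ffgjpkezplehl", and the second then gives "ehl".
(Check on "efcdvuciadidls": → "cdvuciadidlsef" → "sef" ✓)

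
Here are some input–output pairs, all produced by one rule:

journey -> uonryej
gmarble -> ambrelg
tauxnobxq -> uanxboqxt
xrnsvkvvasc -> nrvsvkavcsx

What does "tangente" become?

Rule — move the first character to the end, then swap each adjacent pair of characters (1↔2, 3↔4, ...).
Starting from "tangente": after the first operation, "angentet"; after the second, "naegtnte".

naegtnte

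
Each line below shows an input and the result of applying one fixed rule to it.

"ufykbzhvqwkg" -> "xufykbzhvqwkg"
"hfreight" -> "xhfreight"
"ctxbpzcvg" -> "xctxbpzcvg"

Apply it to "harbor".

What's happening: prepend "x".
Applying that to "harbor" gives "xharbor".

xharbor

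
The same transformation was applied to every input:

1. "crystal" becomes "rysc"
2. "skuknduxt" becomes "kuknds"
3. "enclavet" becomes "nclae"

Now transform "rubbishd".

The transformation: delete the last 3 characters, then move the first character to the end.
Applying both steps to "rubbishd": "rubbi", then "ubbir".

ubbir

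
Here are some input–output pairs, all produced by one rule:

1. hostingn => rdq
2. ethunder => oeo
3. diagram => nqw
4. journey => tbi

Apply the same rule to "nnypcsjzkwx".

xztg

The pattern: shift every letter 10 places forward in the alphabet (wrapping around), then keep one character in every 3, starting at position 1 (positions 1st, 4th, 7th, ...).
"nnypcsjzkwx" → "xxizmctjugh" → "xztg".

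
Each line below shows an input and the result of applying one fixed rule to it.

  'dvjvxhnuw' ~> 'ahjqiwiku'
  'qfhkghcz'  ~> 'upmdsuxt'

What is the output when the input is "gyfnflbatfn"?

The pattern: shift every letter 13 places forward in the alphabet (wrapping around) — i.e. ROT13, then move the last 3 characters to the front (rotate right by 3).
Starting from "gyfnflbatfn": after the first operation, "tlsasyongsa"; after the second, "gsatlsasyon".

gsatlsasyon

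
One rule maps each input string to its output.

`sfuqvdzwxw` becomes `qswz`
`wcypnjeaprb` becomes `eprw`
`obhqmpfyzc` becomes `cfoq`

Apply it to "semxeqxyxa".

asxx

In each case the input is transformed by: keep one character in every 3, starting at position 1 (positions 1st, 4th, 7th, ...), then sort the characters into alphabetical order.
For "semxeqxyxa", step one produces "sxxa"; step two turns that into "asxx".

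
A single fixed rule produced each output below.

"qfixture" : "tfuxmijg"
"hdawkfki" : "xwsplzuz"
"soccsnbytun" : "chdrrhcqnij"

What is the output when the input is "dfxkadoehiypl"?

asumzpsdtwxne

Rule — shift every letter 11 places backward in the alphabet (wrapping around), then move the last character to the front.
Applying both steps to "dfxkadoehiypl": "sumzpsdtwxnea", then "asumzpsdtwxne".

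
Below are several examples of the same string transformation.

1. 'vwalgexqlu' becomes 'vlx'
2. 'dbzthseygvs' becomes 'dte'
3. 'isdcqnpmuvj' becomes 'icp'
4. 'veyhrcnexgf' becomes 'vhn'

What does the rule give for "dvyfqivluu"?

In each case the input is transformed by: delete the last 2 characters, then keep one character in every 3, starting at position 1 (positions 1st, 4th, 7th, ...).
Applying both steps to "dvyfqivluu": "dvyfqivl", then "dfv".
(Check on "dbzthseygvs": → "dbzthseyg" → "dte" ✓)

dfv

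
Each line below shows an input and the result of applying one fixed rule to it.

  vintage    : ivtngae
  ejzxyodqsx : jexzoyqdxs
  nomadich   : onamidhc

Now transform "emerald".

merelad

The pattern: swap each adjacent pair of characters (1↔2, 3↔4, ...).
On "emerald" that produces "merelad".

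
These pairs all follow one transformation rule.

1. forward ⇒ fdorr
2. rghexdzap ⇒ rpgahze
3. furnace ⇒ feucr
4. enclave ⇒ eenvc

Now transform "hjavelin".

hnjial

The rule is to take characters alternately from the front and the back (1st, last, 2nd, 2nd-last, ...), then delete the last 2 characters.
Applying both steps to "hjavelin": "hnjialve", then "hnjial".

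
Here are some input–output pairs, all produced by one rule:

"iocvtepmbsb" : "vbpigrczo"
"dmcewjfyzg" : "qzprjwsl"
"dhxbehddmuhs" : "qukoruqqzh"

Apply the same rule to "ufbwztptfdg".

In each case the input is transformed by: shift every letter 13 places forward in the alphabet (wrapping around) — i.e. ROT13, then delete the last 2 characters.
Working it through for "ufbwztptfdg": intermediate "hsojmgcgsqt", final "hsojmgcgs".

hsojmgcgs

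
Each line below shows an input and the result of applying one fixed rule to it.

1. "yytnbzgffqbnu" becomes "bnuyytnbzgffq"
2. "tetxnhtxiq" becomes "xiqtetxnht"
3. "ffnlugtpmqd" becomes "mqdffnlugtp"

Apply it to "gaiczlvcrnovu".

Looking at the pairs, the operation is to move the last 3 characters to the front (rotate right by 3).
On "gaiczlvcrnovu" that produces "ovugaiczlvcrn".

ovugaiczlvcrn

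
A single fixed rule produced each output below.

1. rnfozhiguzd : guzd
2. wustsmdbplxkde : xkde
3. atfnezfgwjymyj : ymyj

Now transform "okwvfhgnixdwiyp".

The transformation: keep only the last 4 characters.
Applying that to "okwvfhgnixdwiyp" gives "wiyp".

wiyp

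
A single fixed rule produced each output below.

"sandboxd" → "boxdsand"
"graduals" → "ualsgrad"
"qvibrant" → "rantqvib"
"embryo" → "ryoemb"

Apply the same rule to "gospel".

pelgos

What's happening: swap the front and back halves of the string.
On "gospel" that produces "pelgos".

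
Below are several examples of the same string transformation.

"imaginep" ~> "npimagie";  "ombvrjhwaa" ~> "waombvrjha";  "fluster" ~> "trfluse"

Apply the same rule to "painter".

trpaine

What's happening: move the last 2 characters to the front (rotate right by 2), then swap the first and last characters.
On "painter": the first step gives "erpaint", and the second then gives "trpaine".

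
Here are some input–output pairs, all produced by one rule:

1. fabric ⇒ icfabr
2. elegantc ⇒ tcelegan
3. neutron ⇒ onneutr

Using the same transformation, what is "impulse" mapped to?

seimpul

The rule is to move the last 2 characters to the front (rotate right by 2).
So "impulse" becomes "seimpul".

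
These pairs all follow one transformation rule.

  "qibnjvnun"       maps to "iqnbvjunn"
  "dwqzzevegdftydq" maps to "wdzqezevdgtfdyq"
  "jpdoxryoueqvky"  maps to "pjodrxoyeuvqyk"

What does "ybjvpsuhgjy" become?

Each output is the input with this applied: swap each adjacent pair of characters (1↔2, 3↔4, ...).
Applying that to "ybjvpsuhgjy" gives "byvjsphujgy".

byvjsphujgy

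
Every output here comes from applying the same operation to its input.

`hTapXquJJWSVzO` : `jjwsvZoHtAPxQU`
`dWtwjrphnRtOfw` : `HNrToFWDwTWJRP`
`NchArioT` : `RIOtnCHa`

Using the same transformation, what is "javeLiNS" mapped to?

lInsJAVE

What's happening: flip the case of every letter, then swap the front and back halves of the string.
"javeLiNS" → "JAVElIns" → "lInsJAVE".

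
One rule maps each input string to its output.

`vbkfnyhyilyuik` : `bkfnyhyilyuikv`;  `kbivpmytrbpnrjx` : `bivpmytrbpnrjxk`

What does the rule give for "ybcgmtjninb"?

Each output is the input with this applied: move the first character to the end.
On "ybcgmtjninb" that produces "bcgmtjninby".

bcgmtjninby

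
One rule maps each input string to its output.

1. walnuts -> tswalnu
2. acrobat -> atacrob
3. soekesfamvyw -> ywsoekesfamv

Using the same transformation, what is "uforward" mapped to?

Looking at the pairs, the operation is to move the last 2 characters to the front (rotate right by 2).
On "uforward" that produces "rduforwa".

rduforwa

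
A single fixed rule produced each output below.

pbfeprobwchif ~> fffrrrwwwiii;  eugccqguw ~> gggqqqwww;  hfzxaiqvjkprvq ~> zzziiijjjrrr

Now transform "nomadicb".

Looking at the pairs, the operation is to keep one character in every 3, starting at position 3 (positions 3rd, 6th, 9th, ...), then repeat every character 3 times.
Applying both steps to "nomadicb": "mi", then "mmmiii".

mmmiii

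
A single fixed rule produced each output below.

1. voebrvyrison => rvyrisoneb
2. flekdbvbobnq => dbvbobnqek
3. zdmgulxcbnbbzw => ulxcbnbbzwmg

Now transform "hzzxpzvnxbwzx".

The transformation: delete the first 2 characters, then move the first 2 characters to the end (rotate left by 2).
Applying that to "hzzxpzvnxbwzx" gives "pzvnxbwzxzx".

pzvnxbwzxzx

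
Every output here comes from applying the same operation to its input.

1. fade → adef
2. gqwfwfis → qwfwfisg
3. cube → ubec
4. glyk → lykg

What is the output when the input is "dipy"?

ipyd

The pattern: move the first character to the end.
For "dipy" the result is "ipyd".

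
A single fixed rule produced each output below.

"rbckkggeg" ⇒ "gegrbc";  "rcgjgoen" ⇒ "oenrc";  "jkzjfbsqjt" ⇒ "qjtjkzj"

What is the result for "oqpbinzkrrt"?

rrtoqpbi

The pattern: move the last 3 characters to the front (rotate right by 3), then delete the last 3 characters.
For "oqpbinzkrrt", step one produces "rrtoqpbinzk"; step two turns that into "rrtoqpbi".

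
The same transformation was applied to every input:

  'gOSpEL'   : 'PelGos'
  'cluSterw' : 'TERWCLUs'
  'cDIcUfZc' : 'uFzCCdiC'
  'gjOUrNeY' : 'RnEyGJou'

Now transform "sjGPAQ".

paqSJg

Rule — flip the case of every letter, then swap the front and back halves of the string.
"sjGPAQ" → "SJgpaq" → "paqSJg".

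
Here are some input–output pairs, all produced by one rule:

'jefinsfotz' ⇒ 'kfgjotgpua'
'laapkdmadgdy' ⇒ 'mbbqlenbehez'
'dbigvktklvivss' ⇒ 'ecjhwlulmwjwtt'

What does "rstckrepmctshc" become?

studlsfqndutid

Each output is the input with this applied: shift every letter 1 place forward in the alphabet (wrapping around).
For "rstckrepmctshc" the result is "studlsfqndutid".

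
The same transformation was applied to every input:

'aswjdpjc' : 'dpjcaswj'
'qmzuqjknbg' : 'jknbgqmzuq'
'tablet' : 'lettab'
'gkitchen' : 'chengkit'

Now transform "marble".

blemar

The rule is to swap the front and back halves of the string.
Doing the same to "marble": "blemar".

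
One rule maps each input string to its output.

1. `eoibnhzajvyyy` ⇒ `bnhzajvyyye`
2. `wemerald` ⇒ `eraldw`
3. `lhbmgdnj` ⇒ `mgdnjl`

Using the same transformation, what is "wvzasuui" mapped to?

In each case the input is transformed by: move the first character to the end, then delete the first 2 characters.
Applying both steps to "wvzasuui": "vzasuuiw", then "asuuiw".

asuuiw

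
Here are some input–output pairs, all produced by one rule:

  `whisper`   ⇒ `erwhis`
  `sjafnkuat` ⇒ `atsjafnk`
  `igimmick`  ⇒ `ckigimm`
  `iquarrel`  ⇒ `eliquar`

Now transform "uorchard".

Each output is the input with this applied: move the last 2 characters to the front (rotate right by 2), then delete the last character.
Applying both steps to "uorchard": "rduorcha", then "rduorch".

rduorch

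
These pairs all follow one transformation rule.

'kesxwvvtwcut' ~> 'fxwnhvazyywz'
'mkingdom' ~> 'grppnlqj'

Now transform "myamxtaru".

duxpbdpaw

Rule — shift every letter 3 places forward in the alphabet (wrapping around), then move the last 3 characters to the front (rotate right by 3).
Starting from "myamxtaru": after the first operation, "pbdpawdux"; after the second, "duxpbdpaw".
(Check on "kesxwvvtwcut": → "nhvazyywzfxw" → "fxwnhvazyywz" ✓)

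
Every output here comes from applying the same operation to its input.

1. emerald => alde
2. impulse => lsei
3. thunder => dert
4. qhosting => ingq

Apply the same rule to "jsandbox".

What's happening: move the first character to the end, then keep only the last 4 characters.
Applying both steps to "jsandbox": "sandboxj", then "boxj".

boxj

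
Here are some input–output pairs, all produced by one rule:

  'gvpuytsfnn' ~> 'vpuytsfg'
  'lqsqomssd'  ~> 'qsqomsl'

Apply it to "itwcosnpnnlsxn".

twcosnpnnlsi

Each output is the input with this applied: delete the last 2 characters, then move the first character to the end.
Applying both steps to "itwcosnpnnlsxn": "itwcosnpnnls", then "twcosnpnnlsi".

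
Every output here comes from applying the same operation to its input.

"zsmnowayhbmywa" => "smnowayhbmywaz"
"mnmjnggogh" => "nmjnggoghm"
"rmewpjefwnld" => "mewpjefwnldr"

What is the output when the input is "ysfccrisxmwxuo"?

The pattern: move the first character to the end.
So "ysfccrisxmwxuo" becomes "sfccrisxmwxuoy".

sfccrisxmwxuoy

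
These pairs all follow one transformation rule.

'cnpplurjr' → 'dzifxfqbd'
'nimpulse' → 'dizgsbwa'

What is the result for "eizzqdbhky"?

nerpvymswn

Looking at the pairs, the operation is to shift every letter 12 places backward in the alphabet (wrapping around), then move the first 3 characters to the end (rotate left by 3).
Applying both steps to "eizzqdbhky": "swnnerpvym", then "nerpvymswn".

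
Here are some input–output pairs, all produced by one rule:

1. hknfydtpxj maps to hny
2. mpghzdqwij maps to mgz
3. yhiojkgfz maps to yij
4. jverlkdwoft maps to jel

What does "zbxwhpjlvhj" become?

Each output is the input with this applied: keep every other character starting from the first (positions 1st, 3rd, 5th, ...), then keep only the first 3 characters.
Starting from "zbxwhpjlvhj": after the first operation, "zxhjvj"; after the second, "zxh".
(Check on "yhiojkgfz": → "yijgz" → "yij" ✓)

zxh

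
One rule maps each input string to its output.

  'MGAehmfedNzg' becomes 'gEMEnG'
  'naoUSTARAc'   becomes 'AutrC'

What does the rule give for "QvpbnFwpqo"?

VBfPO

The rule is to keep every other character starting from the second (positions 2nd, 4th, 6th, ...), then flip the case of every letter.
Working it through for "QvpbnFwpqo": intermediate "vbFpo", final "VBfPO".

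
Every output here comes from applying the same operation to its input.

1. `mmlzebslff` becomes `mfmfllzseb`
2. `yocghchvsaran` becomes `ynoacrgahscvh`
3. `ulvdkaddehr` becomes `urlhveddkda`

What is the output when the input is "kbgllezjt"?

Each output is the input with this applied: take characters alternately from the front and the back (1st, last, 2nd, 2nd-last, ...).
On "kbgllezjt" that produces "ktbjgzlel".

ktbjgzlel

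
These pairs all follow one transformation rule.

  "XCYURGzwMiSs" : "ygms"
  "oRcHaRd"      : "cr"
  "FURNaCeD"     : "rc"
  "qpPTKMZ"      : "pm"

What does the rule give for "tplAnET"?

le

The rule is to keep one character in every 3, starting at position 3 (positions 3rd, 6th, 9th, ...), then convert every letter to lowercase.
"tplAnET" → "lE" → "le".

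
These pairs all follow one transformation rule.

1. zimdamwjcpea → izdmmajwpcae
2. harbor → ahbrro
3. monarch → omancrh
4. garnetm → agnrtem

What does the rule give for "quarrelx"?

Rule — swap each adjacent pair of characters (1↔2, 3↔4, ...).
So "quarrelx" becomes "uqraerxl".

uqraerxl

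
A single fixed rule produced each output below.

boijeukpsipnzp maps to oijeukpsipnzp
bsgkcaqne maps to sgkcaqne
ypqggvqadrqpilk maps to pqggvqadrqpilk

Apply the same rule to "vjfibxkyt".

jfibxkyt

Looking at the pairs, the operation is to delete the first character.
So "vjfibxkyt" becomes "jfibxkyt".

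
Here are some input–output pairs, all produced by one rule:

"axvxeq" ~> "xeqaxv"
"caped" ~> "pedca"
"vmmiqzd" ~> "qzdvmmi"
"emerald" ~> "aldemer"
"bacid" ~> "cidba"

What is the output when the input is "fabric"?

ricfab

Each output is the input with this applied: move the last 3 characters to the front (rotate right by 3).
Applying that to "fabric" gives "ricfab".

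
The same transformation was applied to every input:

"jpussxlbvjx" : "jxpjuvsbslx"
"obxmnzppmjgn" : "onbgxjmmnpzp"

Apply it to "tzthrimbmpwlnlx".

txzltnhlrwipmmb

Rule — take characters alternately from the front and the back (1st, last, 2nd, 2nd-last, ...).
Applying that to "tzthrimbmpwlnlx" gives "txzltnhlrwipmmb".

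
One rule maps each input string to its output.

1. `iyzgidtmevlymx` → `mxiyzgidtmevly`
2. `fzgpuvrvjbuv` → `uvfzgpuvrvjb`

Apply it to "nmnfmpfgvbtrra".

The pattern: move the last 2 characters to the front (rotate right by 2).
Doing the same to "nmnfmpfgvbtrra": "ranmnfmpfgvbtr".

ranmnfmpfgvbtr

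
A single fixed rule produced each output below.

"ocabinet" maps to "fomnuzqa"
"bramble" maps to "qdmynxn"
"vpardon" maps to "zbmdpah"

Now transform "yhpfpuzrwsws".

etbrbgldieik

Each output is the input with this applied: swap the first and last characters, then shift every letter 12 places forward in the alphabet (wrapping around).
On "yhpfpuzrwsws": the first step gives "shpfpuzrwswy", and the second then gives "etbrbgldieik".
(Check on "bramble": → "eramblb" → "qdmynxn" ✓)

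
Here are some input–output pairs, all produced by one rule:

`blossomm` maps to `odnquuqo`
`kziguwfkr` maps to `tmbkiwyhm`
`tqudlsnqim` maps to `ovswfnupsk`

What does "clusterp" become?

The rule is to move the last character to the front, then shift every letter 2 places forward in the alphabet (wrapping around).
On "clusterp": the first step gives "pcluster", and the second then gives "renwuvgt".

renwuvgt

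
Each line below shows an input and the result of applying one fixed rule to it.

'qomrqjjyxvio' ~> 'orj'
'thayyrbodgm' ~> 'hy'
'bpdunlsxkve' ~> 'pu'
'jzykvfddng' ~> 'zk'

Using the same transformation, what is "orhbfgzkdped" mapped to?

The transformation: keep every other character starting from the second (positions 2nd, 4th, 6th, ...), then delete the last 3 characters.
Doing the same to "orhbfgzkdped": "rbg".

rbg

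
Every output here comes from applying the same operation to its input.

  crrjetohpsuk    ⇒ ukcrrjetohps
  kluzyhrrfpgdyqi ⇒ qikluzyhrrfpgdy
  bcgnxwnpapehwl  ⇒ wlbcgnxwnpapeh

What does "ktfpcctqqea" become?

eaktfpcctqq

The transformation: move the last 2 characters to the front (rotate right by 2).
For "ktfpcctqqea" the result is "eaktfpcctqq".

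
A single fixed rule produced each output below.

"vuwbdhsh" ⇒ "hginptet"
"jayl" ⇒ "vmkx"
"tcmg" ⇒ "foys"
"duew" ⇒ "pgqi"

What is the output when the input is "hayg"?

Rule — shift every letter 12 places forward in the alphabet (wrapping around).
"hayg" → "tmks".

tmks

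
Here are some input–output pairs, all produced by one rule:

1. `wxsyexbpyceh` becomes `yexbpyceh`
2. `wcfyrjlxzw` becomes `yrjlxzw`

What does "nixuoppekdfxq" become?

uoppekdfxq

Rule — delete the first 3 characters.
So "nixuoppekdfxq" becomes "uoppekdfxq".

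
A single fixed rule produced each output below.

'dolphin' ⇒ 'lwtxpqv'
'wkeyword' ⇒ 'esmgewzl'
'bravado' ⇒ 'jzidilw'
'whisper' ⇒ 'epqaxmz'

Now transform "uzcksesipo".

chksamaqxw

The pattern: shift every letter 8 places forward in the alphabet (wrapping around).
So "uzcksesipo" becomes "chksamaqxw".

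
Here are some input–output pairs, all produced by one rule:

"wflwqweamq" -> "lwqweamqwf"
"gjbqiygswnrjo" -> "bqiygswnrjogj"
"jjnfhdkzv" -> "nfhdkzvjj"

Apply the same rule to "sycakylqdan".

Each output is the input with this applied: move the first 2 characters to the end (rotate left by 2).
For "sycakylqdan" the result is "cakylqdansy".

cakylqdansy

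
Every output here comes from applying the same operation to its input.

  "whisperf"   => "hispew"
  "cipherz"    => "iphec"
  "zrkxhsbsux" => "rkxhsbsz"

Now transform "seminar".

Each output is the input with this applied: delete the last 2 characters, then move the first character to the end.
Starting from "seminar": after the first operation, "semin"; after the second, "emins".

emins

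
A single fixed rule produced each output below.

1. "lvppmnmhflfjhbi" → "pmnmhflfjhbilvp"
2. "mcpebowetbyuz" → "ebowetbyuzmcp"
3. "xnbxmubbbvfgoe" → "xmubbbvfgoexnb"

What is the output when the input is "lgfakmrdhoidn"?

akmrdhoidnlgf

Rule — move the first 3 characters to the end (rotate left by 3).
So "lgfakmrdhoidn" becomes "akmrdhoidnlgf".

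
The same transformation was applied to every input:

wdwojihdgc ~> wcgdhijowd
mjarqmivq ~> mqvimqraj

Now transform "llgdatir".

Each output is the input with this applied: move the first character to the end, then reverse the string.
"llgdatir" → "lritadgl".

lritadgl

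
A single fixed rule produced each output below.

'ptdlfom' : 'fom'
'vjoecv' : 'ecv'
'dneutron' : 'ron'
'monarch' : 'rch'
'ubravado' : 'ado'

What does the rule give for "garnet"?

net

In each case the input is transformed by: keep only the last 3 characters.
On "garnet" that produces "net".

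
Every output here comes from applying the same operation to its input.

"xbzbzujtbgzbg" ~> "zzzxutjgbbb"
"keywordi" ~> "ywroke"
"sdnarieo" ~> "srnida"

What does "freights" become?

rihgfe

What's happening: delete the last 2 characters, then sort the characters into reverse alphabetical order.
Starting from "freights": after the first operation, "freigh"; after the second, "rihgfe".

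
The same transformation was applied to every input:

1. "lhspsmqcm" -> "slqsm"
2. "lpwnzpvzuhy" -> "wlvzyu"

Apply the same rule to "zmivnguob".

In each case the input is transformed by: keep every other character starting from the first (positions 1st, 3rd, 5th, ...), then swap each adjacent pair of characters (1↔2, 3↔4, ...).
For "zmivnguob" the result is "izunb".

izunb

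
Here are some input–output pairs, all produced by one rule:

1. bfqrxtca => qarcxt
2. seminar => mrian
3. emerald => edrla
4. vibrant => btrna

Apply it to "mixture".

The transformation: delete the first 2 characters, then take characters alternately from the front and the back (1st, last, 2nd, 2nd-last, ...).
Working it through for "mixture": intermediate "xture", final "xetru".

xetru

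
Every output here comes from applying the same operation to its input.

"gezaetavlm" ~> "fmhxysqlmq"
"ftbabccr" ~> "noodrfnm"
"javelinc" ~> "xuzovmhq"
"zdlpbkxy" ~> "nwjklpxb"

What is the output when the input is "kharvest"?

Each output is the input with this applied: shift every letter 12 places forward in the alphabet (wrapping around), then swap the front and back halves of the string.
On "kharvest": the first step gives "wtmdhqef", and the second then gives "hqefwtmd".

hqefwtmd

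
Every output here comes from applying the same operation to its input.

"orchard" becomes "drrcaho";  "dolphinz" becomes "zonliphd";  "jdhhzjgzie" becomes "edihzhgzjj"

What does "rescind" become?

Looking at the pairs, the operation is to take characters alternately from the front and the back (1st, last, 2nd, 2nd-last, ...), then move the first character to the end.
Starting from "rescind": after the first operation, "rdensic"; after the second, "densicr".
(Check on "orchard": → "odrrcah" → "drrcaho" ✓)

densicr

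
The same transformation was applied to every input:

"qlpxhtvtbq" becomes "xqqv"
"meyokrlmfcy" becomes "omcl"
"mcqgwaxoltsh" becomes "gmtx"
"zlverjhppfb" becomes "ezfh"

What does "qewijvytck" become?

iqky

The pattern: keep one character in every 3, starting at position 1 (positions 1st, 4th, 7th, ...), then swap each adjacent pair of characters (1↔2, 3↔4, ...).
Working it through for "qewijvytck": intermediate "qiyk", final "iqky".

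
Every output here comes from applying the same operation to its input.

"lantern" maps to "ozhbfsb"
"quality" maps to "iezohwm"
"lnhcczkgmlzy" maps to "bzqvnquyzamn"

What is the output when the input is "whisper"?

vkgwsdf

Rule — swap each adjacent pair of characters (1↔2, 3↔4, ...), then shift every letter 12 places backward in the alphabet (wrapping around).
For "whisper", step one produces "hwsiepr"; step two turns that into "vkgwsdf".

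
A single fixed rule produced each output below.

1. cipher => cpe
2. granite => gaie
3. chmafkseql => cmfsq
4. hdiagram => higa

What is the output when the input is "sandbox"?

The transformation: keep every other character starting from the first (positions 1st, 3rd, 5th, ...).
"sandbox" → "snbx".

snbx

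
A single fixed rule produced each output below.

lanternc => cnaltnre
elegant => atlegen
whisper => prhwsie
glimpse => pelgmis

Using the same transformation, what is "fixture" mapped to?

ueiftxr

Looking at the pairs, the operation is to swap each adjacent pair of characters (1↔2, 3↔4, ...), then move the last 2 characters to the front (rotate right by 2).
For "fixture", step one produces "iftxrue"; step two turns that into "ueiftxr".
(Check on "whisper": → "hwsiepr" → "prhwsie" ✓)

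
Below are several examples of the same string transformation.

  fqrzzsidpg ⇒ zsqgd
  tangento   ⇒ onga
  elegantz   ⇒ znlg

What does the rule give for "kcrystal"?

ytlc

The transformation: keep every other character starting from the second (positions 2nd, 4th, 6th, ...), then sort the characters into reverse alphabetical order.
Doing the same to "kcrystal": "ytlc".
(Check on "fqrzzsidpg": → "qzsdg" → "zsqgd" ✓)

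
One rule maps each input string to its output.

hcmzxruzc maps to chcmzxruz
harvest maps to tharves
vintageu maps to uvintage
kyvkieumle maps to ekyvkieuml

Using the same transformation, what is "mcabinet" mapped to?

What's happening: move the last character to the front.
Applying that to "mcabinet" gives "tmcabine".

tmcabine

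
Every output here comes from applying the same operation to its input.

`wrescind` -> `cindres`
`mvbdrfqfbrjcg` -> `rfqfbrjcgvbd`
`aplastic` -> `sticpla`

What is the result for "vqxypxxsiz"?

pxxsizqxy

The pattern: delete the first character, then move the first 3 characters to the end (rotate left by 3).
Starting from "vqxypxxsiz": after the first operation, "qxypxxsiz"; after the second, "pxxsizqxy".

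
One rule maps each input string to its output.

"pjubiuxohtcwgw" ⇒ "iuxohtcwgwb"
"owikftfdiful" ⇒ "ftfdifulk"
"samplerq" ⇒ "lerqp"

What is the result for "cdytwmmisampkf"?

The rule is to delete the first 3 characters, then move the first character to the end.
On "cdytwmmisampkf": the first step gives "twmmisampkf", and the second then gives "wmmisampkft".

wmmisampkft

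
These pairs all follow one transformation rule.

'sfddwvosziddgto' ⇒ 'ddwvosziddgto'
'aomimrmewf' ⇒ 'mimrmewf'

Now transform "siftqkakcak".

Looking at the pairs, the operation is to delete the first 2 characters.
Applying that to "siftqkakcak" gives "ftqkakcak".

ftqkakcak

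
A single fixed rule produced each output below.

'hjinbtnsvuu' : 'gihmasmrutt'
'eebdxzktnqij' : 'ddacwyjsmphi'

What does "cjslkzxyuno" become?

birkjywxtmn

The transformation: shift every letter 1 place backward in the alphabet (wrapping around).
Doing the same to "cjslkzxyuno": "birkjywxtmn".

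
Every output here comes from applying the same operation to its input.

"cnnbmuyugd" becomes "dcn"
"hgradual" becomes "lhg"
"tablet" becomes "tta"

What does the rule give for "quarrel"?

lqu

The rule is to move the last character to the front, then keep only the first 3 characters.
Starting from "quarrel": after the first operation, "lquarre"; after the second, "lqu".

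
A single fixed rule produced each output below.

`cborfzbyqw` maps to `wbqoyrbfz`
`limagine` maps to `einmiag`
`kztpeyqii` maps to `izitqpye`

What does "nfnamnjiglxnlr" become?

Rule — take characters alternately from the front and the back (1st, last, 2nd, 2nd-last, ...), then delete the first character.
Applying both steps to "nfnamnjiglxnlr": "nrflnnaxmlngji", then "rflnnaxmlngji".

rflnnaxmlngji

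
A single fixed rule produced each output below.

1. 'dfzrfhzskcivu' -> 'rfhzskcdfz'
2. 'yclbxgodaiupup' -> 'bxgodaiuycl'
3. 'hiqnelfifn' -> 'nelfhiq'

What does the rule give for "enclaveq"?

Rule — delete the last 3 characters, then move the first 3 characters to the end (rotate left by 3).
Applying both steps to "enclaveq": "encla", then "laenc".

laenc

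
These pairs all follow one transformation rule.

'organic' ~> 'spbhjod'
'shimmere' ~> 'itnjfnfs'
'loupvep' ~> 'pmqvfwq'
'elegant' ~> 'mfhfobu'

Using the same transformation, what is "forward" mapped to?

pgxssbe

Each output is the input with this applied: shift every letter 1 place forward in the alphabet (wrapping around), then swap each adjacent pair of characters (1↔2, 3↔4, ...).
On "forward": the first step gives "gpsxbse", and the second then gives "pgxssbe".
(Check on "elegant": → "fmfhbou" → "mfhfobu" ✓)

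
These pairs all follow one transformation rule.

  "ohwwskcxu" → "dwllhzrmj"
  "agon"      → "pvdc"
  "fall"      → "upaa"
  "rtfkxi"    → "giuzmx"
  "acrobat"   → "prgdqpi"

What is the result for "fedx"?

utsm

The pattern: shift every letter 11 places backward in the alphabet (wrapping around).
So "fedx" becomes "utsm".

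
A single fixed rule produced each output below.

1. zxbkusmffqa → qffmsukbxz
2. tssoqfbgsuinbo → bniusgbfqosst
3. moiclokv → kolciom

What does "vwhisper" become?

Looking at the pairs, the operation is to delete the last character, then reverse the string.
Working it through for "vwhisper": intermediate "vwhispe", final "epsihwv".

epsihwv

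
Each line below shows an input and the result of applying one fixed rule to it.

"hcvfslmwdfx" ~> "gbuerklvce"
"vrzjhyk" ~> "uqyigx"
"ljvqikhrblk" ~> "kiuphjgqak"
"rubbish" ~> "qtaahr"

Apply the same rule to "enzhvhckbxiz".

dmygugbjawh

Each output is the input with this applied: delete the last character, then shift every letter 1 place backward in the alphabet (wrapping around).
Applying both steps to "enzhvhckbxiz": "enzhvhckbxi", then "dmygugbjawh".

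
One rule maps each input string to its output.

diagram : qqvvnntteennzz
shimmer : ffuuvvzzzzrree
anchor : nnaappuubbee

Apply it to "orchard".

bbeeppuunneeqq

The pattern: shift every letter 13 places forward in the alphabet (wrapping around) — i.e. ROT13, then double every character.
Applying that to "orchard" gives "bbeeppuunneeqq".
(Check on "diagram": → "qvntenz" → "qqvvnntteennzz" ✓)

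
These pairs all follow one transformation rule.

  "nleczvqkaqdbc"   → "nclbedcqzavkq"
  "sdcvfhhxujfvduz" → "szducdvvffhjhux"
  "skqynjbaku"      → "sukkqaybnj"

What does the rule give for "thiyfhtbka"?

The transformation: take characters alternately from the front and the back (1st, last, 2nd, 2nd-last, ...).
So "thiyfhtbka" becomes "tahkibytfh".

tahkibytfh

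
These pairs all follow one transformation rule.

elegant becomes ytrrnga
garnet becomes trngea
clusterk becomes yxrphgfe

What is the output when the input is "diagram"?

zvtqnne

The rule is to shift every letter 13 places forward in the alphabet (wrapping around) — i.e. ROT13, then sort the characters into reverse alphabetical order.
On "diagram": the first step gives "qvntenz", and the second then gives "zvtqnne".
(Check on "elegant": → "ryrtnag" → "ytrrnga" ✓)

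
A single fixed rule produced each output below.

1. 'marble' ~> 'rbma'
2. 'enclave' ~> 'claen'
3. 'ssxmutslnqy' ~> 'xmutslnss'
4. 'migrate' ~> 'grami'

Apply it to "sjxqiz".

xqsj

The pattern: delete the last 2 characters, then move the first 2 characters to the end (rotate left by 2).
Working it through for "sjxqiz": intermediate "sjxq", final "xqsj".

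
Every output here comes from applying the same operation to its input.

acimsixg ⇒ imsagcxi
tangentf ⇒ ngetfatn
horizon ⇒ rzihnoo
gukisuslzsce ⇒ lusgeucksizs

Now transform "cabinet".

bnictae

In each case the input is transformed by: take characters alternately from the front and the back (1st, last, 2nd, 2nd-last, ...), then move the last 3 characters to the front (rotate right by 3).
For "cabinet", step one produces "ctaebni"; step two turns that into "bnictae".
(Check on "tangentf": → "tfatnnge" → "ngetfatn" ✓)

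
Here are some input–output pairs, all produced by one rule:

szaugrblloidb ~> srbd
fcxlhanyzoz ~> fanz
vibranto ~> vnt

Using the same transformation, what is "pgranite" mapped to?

Each output is the input with this applied: swap each adjacent pair of characters (1↔2, 3↔4, ...), then keep one character in every 3, starting at position 2 (positions 2nd, 5th, 8th, ...).
Applying both steps to "pgranite": "gparinet", then "pit".
(Check on "szaugrblloidb": → "zsuarglboldib" → "srbd" ✓)

pit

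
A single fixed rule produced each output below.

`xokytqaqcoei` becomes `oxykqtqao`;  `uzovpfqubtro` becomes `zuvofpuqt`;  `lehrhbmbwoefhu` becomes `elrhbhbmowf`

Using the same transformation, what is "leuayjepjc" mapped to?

elaujyp

The transformation: swap each adjacent pair of characters (1↔2, 3↔4, ...), then delete the last 3 characters.
Doing the same to "leuayjepjc": "elaujyp".
(Check on "uzovpfqubtro": → "zuvofpuqtbor" → "zuvofpuqt" ✓)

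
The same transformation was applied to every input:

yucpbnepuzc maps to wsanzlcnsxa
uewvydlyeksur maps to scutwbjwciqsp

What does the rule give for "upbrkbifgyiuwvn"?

Looking at the pairs, the operation is to shift every letter 2 places backward in the alphabet (wrapping around).
So "upbrkbifgyiuwvn" becomes "snzpizgdewgsutl".

snzpizgdewgsutl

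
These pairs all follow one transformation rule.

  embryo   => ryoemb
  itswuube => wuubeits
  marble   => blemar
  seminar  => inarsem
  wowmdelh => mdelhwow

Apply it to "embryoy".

ryoyemb

The pattern: move the first 3 characters to the end (rotate left by 3).
On "embryoy" that produces "ryoyemb".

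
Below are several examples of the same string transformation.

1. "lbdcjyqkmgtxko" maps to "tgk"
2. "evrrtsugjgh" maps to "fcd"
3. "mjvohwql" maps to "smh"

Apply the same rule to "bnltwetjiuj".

eqf

The rule is to shift every letter 4 places backward in the alphabet (wrapping around), then keep only the last 3 characters.
Working it through for "bnltwetjiuj": intermediate "xjhpsapfeqf", final "eqf".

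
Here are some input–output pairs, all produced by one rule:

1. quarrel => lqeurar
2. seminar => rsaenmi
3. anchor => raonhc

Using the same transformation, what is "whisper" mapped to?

The rule is to take characters alternately from the front and the back (1st, last, 2nd, 2nd-last, ...), then swap each adjacent pair of characters (1↔2, 3↔4, ...).
On "whisper": the first step gives "wrheips", and the second then gives "rwehpis".

rwehpis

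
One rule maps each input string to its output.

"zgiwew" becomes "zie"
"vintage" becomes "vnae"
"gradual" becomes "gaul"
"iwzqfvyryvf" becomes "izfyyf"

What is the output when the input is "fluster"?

futr

The rule is to keep every other character starting from the first (positions 1st, 3rd, 5th, ...).
On "fluster" that produces "futr".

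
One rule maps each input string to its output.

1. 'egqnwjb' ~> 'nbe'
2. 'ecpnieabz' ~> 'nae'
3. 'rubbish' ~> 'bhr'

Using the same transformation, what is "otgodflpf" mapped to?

olo

In each case the input is transformed by: keep one character in every 3, starting at position 1 (positions 1st, 4th, 7th, ...), then move the first character to the end.
For "otgodflpf", step one produces "ool"; step two turns that into "olo".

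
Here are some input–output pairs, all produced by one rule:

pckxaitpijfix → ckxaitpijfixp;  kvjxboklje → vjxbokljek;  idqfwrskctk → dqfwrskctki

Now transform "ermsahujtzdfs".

Looking at the pairs, the operation is to move the first character to the end.
"ermsahujtzdfs" → "rmsahujtzdfse".

rmsahujtzdfse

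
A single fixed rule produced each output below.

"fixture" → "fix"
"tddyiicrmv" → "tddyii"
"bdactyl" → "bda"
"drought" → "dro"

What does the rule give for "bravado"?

bra

The rule is to delete the last 3 characters, then delete the last character.
"bravado" → "brav" → "bra".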